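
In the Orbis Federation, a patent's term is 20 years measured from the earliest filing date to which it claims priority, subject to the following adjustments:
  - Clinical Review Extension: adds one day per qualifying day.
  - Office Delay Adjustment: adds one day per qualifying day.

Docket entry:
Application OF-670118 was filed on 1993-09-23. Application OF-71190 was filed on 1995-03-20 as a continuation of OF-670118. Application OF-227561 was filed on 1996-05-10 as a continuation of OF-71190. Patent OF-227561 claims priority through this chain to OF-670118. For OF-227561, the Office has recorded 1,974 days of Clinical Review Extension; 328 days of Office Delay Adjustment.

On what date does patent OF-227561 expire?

Earliest priority filing: 23 September 1993.
Base term: 23 September 1993 + 20 years → 23 September 2013.
Clinical Review Extension: +1974 days → 18 February 2019.
Office Delay Adjustment: +328 days → 12 January 2020.

January 12, 2020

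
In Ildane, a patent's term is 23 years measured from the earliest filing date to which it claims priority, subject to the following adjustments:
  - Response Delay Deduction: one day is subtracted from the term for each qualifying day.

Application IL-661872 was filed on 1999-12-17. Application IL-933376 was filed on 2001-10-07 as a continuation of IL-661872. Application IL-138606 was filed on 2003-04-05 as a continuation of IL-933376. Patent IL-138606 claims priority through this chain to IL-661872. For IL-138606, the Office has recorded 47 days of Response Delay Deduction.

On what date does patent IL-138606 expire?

Earliest priority filing: 17 December 1999.
Base term: 17 December 1999 + 23 years → 17 December 2022.
Response Delay Deduction: −47 days → 31 October 2022.

2022-10-31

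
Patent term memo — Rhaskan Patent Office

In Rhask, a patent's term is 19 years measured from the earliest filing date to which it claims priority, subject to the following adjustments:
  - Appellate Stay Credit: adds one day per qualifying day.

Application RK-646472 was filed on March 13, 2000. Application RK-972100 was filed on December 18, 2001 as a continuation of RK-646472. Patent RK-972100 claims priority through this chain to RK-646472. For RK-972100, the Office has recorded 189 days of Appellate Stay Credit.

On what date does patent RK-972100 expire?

2019-09-18

Earliest priority filing: 13 March 2000.
Base term: 13 March 2000 + 19 years → 13 March 2019.
Appellate Stay Credit: +189 days → 18 September 2019.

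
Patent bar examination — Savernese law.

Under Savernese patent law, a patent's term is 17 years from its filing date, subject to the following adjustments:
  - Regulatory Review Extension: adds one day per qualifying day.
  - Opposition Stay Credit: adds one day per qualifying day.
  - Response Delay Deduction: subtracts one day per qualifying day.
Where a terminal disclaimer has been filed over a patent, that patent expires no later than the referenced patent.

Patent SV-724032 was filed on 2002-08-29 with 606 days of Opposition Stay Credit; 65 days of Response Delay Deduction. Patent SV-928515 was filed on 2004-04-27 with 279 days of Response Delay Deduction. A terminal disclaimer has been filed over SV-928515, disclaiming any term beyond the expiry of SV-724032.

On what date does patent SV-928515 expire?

Natural term of SV-928515:
  Base: filing + 17 years → 27 April 2021.
  Response Delay Deduction: −279 days → 22 July 2020.
Expiry of referenced patent SV-724032:
  Base: filing + 17 years → 29 August 2019.
  Opposition Stay Credit: +606 days → 26 April 2021.
  Response Delay Deduction: −65 days → 20 February 2021.
Terminal disclaimer: SV-928515 expires on the earlier of 22 July 2020 and 20 February 2021.

2020-07-22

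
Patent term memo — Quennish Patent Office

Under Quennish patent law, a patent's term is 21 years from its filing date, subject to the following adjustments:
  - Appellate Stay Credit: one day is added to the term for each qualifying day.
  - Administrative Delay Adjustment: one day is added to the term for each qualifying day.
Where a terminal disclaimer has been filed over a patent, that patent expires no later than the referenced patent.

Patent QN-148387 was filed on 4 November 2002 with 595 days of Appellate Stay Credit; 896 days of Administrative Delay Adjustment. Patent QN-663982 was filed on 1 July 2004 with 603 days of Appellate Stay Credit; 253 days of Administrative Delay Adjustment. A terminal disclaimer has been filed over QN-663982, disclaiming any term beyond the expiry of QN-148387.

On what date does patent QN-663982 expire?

November 4, 2027

Natural term of QN-663982:
  Base: filing + 21 years → 1 July 2025.
  Appellate Stay Credit: +603 days → 24 February 2027.
  Administrative Delay Adjustment: +253 days → 4 November 2027.
Expiry of referenced patent QN-148387:
  Base: filing + 21 years → 4 November 2023.
  Appellate Stay Credit: +595 days → 21 June 2025.
  Administrative Delay Adjustment: +896 days → 4 December 2027.
Terminal disclaimer: QN-663982 expires on the earlier of 4 November 2027 and 4 December 2027.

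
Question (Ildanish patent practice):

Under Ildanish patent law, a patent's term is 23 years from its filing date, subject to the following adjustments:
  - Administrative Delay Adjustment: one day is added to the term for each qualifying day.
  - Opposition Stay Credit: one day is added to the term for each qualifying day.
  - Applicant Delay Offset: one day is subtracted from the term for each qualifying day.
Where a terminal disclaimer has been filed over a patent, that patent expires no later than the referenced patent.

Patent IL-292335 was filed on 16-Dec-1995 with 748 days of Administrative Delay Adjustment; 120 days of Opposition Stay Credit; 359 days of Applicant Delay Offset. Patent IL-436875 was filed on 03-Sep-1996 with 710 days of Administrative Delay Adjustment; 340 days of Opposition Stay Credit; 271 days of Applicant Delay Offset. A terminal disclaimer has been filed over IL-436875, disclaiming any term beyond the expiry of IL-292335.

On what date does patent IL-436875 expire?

2020-05-08

Natural term of IL-436875:
  Base: filing + 23 years → 3 September 2019.
  Administrative Delay Adjustment: +710 days → 13 August 2021.
  Opposition Stay Credit: +340 days → 19 July 2022.
  Applicant Delay Offset: −271 days → 21 October 2021.
Expiry of referenced patent IL-292335:
  Base: filing + 23 years → 16 December 2018.
  Administrative Delay Adjustment: +748 days → 2 January 2021.
  Opposition Stay Credit: +120 days → 2 May 2021.
  Applicant Delay Offset: −359 days → 8 May 2020.
Terminal disclaimer: IL-436875 expires on the earlier of 21 October 2021 and 8 May 2020.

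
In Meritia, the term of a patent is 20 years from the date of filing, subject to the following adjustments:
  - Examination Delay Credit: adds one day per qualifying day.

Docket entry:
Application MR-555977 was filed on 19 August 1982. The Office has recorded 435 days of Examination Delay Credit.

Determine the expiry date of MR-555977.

Base term: filing date + 20 years → 19 August 2002.
Examination Delay Credit: +435 days → 28 October 2003.

2003-10-28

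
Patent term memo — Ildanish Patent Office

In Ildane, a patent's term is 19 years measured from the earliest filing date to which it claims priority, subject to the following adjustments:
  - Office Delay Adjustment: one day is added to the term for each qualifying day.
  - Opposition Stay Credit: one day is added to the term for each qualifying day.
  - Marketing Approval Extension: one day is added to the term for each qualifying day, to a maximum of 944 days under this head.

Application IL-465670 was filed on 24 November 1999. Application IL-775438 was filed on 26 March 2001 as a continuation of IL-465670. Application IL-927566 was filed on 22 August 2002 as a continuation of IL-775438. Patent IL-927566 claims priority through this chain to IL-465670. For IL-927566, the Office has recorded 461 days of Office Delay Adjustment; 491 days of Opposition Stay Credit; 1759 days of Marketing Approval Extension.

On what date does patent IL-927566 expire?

Earliest priority filing: 24 November 1999.
Base term: 24 November 1999 + 19 years → 24 November 2018.
Office Delay Adjustment: +461 days → 28 February 2020.
Opposition Stay Credit: +491 days → 3 July 2021.
Marketing Approval Extension: 1759 days claimed exceeds the 944-day cap, so +944 days → 2 February 2024.

2024-02-02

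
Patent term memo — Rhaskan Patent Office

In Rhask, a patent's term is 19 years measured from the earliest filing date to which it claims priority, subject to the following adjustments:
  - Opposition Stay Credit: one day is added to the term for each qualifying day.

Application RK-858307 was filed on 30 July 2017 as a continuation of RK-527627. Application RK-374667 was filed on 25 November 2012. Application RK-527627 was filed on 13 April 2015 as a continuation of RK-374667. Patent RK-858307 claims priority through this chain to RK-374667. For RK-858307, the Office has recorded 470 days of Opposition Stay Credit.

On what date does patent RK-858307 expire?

Earliest priority filing: 25 November 2012.
Base term: 25 November 2012 + 19 years → 25 November 2031.
Opposition Stay Credit: +470 days → 9 March 2033.

2033-03-09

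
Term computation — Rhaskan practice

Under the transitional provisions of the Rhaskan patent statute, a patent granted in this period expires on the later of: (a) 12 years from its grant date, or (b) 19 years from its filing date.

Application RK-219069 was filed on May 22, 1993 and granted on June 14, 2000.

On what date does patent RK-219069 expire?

June 14, 2012

(a) grant + 12 years → 14 June 2012.
(b) filing + 19 years → 22 May 2012.
Later of the two: 14 June 2012.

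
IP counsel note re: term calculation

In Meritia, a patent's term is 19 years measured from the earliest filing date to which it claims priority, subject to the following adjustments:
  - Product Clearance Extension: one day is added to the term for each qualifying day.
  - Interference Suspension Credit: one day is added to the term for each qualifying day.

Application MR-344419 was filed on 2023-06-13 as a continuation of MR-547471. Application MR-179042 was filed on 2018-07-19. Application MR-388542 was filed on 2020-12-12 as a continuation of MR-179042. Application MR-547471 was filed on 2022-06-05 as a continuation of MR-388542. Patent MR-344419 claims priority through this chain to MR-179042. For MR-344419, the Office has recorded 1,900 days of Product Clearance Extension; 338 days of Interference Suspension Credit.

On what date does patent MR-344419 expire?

Earliest priority filing: 19 July 2018.
Base term: 19 July 2018 + 19 years → 19 July 2037.
Product Clearance Extension: +1900 days → 1 October 2042.
Interference Suspension Credit: +338 days → 4 September 2043.

September 4, 2043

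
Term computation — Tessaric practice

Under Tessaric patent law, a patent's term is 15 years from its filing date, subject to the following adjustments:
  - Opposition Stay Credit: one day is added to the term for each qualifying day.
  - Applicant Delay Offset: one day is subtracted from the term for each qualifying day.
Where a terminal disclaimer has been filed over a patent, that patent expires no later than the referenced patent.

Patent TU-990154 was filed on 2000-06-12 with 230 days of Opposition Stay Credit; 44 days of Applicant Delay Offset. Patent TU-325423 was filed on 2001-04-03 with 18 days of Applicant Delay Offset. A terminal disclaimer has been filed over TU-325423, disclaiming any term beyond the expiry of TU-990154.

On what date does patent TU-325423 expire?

2015-12-15

Natural term of TU-325423:
  Base: filing + 15 years → 3 April 2016.
  Applicant Delay Offset: −18 days → 16 March 2016.
Expiry of referenced patent TU-990154:
  Base: filing + 15 years → 12 June 2015.
  Opposition Stay Credit: +230 days → 28 January 2016.
  Applicant Delay Offset: −44 days → 15 December 2015.
Terminal disclaimer: TU-325423 expires on the earlier of 16 March 2016 and 15 December 2015.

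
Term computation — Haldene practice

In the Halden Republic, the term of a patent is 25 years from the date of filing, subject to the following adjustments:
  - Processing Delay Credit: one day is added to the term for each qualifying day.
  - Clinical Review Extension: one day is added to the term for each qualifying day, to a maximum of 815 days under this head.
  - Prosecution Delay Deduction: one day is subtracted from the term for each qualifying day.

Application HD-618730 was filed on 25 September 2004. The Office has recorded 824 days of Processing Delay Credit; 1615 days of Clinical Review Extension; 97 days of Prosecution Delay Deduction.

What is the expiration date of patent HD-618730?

Base term: filing date + 25 years → 25 September 2029.
Processing Delay Credit: +824 days → 28 December 2031.
Clinical Review Extension: 1615 days claimed exceeds the 815-day cap, so +815 days → 22 March 2034.
Prosecution Delay Deduction: −97 days → 15 December 2033.

December 15, 2033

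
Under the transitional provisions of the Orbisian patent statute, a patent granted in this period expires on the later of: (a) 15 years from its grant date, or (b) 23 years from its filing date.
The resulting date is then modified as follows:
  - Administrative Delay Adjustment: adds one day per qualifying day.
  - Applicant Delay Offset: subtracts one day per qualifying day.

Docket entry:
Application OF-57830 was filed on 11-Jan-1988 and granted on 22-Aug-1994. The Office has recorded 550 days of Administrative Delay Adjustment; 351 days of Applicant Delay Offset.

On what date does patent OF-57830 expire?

2011-07-29

(a) grant + 15 years → 22 August 2009.
(b) filing + 23 years → 11 January 2011.
Later of the two: 11 January 2011.
Administrative Delay Adjustment: +550 days → 14 July 2012.
Applicant Delay Offset: −351 days → 29 July 2011.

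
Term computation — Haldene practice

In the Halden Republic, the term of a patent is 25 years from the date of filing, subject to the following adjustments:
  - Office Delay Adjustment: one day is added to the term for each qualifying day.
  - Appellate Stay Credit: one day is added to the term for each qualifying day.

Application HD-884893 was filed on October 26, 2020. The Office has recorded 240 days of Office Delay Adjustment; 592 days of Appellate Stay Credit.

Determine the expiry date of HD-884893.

February 5, 2048

Base term: filing date + 25 years → 26 October 2045.
Office Delay Adjustment: +240 days → 23 June 2046.
Appellate Stay Credit: +592 days → 5 February 2048.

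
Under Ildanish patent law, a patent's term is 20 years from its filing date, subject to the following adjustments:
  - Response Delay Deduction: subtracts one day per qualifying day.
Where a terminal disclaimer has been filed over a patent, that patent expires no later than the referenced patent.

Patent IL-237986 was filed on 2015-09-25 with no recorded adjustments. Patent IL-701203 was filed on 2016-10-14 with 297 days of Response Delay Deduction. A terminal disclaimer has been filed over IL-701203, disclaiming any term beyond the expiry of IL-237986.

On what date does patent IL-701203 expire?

Natural term of IL-701203:
  Base: filing + 20 years → 14 October 2036.
  Response Delay Deduction: −297 days → 22 December 2035.
Expiry of referenced patent IL-237986:
  Base: filing + 20 years → 25 September 2035.
Terminal disclaimer: IL-701203 expires on the earlier of 22 December 2035 and 25 September 2035.

September 25, 2035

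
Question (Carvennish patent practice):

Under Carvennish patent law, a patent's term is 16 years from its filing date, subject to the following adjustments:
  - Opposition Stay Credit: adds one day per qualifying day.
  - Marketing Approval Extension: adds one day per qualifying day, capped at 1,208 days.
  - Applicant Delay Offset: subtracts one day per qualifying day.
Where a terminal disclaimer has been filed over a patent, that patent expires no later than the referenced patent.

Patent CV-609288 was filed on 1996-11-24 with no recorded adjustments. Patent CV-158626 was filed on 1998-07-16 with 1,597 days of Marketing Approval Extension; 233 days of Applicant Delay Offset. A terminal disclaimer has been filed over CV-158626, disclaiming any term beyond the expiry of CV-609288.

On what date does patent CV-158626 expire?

Natural term of CV-158626:
  Base: filing + 16 years → 16 July 2014.
  Marketing Approval Extension: 1597 days claimed exceeds the 1208-day cap, so +1208 days → 5 November 2017.
  Applicant Delay Offset: −233 days → 17 March 2017.
Expiry of referenced patent CV-609288:
  Base: filing + 16 years → 24 November 2012.
Terminal disclaimer: CV-158626 expires on the earlier of 17 March 2017 and 24 November 2012.

2012-11-24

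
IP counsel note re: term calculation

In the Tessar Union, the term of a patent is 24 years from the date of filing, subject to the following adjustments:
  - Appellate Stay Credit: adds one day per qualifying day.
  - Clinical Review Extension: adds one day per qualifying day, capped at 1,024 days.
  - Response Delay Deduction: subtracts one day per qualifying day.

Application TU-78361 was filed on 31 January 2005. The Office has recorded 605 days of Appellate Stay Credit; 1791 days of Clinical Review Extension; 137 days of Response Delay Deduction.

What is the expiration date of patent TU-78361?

Base term: filing date + 24 years → 31 January 2029.
Appellate Stay Credit: +605 days → 28 September 2030.
Clinical Review Extension: 1791 days claimed exceeds the 1024-day cap, so +1024 days → 18 July 2033.
Response Delay Deduction: −137 days → 3 March 2033.

2033-03-03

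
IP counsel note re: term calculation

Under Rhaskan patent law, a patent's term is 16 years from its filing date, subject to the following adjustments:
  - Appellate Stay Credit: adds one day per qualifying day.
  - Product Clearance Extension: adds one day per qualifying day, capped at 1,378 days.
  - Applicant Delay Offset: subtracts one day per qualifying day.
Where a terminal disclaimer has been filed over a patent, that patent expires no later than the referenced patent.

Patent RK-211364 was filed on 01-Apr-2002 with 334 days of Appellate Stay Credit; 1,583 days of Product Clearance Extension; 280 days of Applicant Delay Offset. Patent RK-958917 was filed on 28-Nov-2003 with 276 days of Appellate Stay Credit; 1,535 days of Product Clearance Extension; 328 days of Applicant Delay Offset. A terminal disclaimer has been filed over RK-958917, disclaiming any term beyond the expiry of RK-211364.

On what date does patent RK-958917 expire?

March 3, 2022

Natural term of RK-958917:
  Base: filing + 16 years → 28 November 2019.
  Appellate Stay Credit: +276 days → 30 August 2020.
  Product Clearance Extension: 1535 days claimed exceeds the 1378-day cap, so +1378 days → 8 June 2024.
  Applicant Delay Offset: −328 days → 16 July 2023.
Expiry of referenced patent RK-211364:
  Base: filing + 16 years → 1 April 2018.
  Appellate Stay Credit: +334 days → 1 March 2019.
  Product Clearance Extension: 1583 days claimed exceeds the 1378-day cap, so +1378 days → 8 December 2022.
  Applicant Delay Offset: −280 days → 3 March 2022.
Terminal disclaimer: RK-958917 expires on the earlier of 16 July 2023 and 3 March 2022.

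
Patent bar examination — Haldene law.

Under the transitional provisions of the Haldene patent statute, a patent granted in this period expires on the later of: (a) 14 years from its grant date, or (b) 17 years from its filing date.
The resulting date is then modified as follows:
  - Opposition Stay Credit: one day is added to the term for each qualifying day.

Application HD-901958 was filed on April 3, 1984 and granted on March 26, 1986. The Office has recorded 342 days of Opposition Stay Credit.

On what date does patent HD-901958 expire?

2002-03-11

(a) grant + 14 years → 26 March 2000.
(b) filing + 17 years → 3 April 2001.
Later of the two: 3 April 2001.
Opposition Stay Credit: +342 days → 11 March 2002.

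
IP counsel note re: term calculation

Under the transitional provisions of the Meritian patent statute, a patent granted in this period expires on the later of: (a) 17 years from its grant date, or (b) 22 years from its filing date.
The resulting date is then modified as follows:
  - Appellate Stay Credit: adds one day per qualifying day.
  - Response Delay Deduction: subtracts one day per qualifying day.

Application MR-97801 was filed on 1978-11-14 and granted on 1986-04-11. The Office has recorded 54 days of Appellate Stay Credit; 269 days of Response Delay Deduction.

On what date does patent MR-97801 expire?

(a) grant + 17 years → 11 April 2003.
(b) filing + 22 years → 14 November 2000.
Later of the two: 11 April 2003.
Appellate Stay Credit: +54 days → 4 June 2003.
Response Delay Deduction: −269 days → 8 September 2002.

2002-09-08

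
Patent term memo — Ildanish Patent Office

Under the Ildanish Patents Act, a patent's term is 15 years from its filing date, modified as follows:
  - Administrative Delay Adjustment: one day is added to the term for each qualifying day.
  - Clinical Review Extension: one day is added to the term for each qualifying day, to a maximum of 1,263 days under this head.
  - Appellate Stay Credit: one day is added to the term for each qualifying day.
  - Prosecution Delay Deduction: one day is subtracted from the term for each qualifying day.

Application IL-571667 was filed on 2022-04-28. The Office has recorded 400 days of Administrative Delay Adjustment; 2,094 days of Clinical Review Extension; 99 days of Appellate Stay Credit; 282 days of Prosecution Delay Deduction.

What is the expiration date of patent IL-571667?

Base term: filing date + 15 years → 28 April 2037.
Administrative Delay Adjustment: +400 days → 2 June 2038.
Clinical Review Extension: 2094 days claimed exceeds the 1263-day cap, so +1263 days → 16 November 2041.
Appellate Stay Credit: +99 days → 23 February 2042.
Prosecution Delay Deduction: −282 days → 17 May 2041.

May 17, 2041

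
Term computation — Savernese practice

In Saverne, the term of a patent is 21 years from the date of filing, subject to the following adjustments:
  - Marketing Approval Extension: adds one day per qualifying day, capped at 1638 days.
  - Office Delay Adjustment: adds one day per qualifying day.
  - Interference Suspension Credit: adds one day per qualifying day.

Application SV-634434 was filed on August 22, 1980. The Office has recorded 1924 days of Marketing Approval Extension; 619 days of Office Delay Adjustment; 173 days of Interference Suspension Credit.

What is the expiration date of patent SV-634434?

2008-04-17

Base term: filing date + 21 years → 22 August 2001.
Marketing Approval Extension: 1924 days claimed exceeds the 1638-day cap, so +1638 days → 15 February 2006.
Office Delay Adjustment: +619 days → 27 October 2007.
Interference Suspension Credit: +173 days → 17 April 2008.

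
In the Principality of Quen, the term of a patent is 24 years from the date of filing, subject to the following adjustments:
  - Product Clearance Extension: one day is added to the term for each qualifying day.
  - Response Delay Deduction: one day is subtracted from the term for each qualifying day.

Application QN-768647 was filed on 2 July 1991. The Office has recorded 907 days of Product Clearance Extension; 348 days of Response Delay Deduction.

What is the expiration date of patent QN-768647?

Base term: filing date + 24 years → 2 July 2015.
Product Clearance Extension: +907 days → 25 December 2017.
Response Delay Deduction: −348 days → 11 January 2017.

2017-01-11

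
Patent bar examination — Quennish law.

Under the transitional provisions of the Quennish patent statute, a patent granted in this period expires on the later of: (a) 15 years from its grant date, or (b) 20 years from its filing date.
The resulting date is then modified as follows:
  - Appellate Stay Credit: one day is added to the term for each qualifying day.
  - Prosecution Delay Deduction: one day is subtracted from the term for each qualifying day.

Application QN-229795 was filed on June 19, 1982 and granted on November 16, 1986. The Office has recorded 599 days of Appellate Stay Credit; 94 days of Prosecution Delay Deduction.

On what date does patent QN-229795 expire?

November 6, 2003

(a) grant + 15 years → 16 November 2001.
(b) filing + 20 years → 19 June 2002.
Later of the two: 19 June 2002.
Appellate Stay Credit: +599 days → 8 February 2004.
Prosecution Delay Deduction: −94 days → 6 November 2003.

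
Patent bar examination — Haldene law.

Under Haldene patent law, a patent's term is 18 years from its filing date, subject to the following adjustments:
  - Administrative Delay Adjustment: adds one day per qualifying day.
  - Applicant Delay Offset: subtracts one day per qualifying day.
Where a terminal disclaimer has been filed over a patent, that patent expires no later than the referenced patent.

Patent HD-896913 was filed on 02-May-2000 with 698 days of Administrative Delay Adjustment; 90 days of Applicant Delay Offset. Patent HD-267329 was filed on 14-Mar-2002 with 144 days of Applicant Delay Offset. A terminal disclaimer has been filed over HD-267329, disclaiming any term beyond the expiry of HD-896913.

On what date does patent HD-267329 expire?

Natural term of HD-267329:
  Base: filing + 18 years → 14 March 2020.
  Applicant Delay Offset: −144 days → 22 October 2019.
Expiry of referenced patent HD-896913:
  Base: filing + 18 years → 2 May 2018.
  Administrative Delay Adjustment: +698 days → 30 March 2020.
  Applicant Delay Offset: −90 days → 31 December 2019.
Terminal disclaimer: HD-267329 expires on the earlier of 22 October 2019 and 31 December 2019.

2019-10-22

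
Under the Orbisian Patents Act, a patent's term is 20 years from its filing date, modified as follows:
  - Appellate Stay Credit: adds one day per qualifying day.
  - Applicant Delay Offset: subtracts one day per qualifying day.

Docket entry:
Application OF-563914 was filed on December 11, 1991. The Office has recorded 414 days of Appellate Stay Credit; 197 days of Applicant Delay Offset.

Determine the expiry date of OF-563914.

Base term: filing date + 20 years → 11 December 2011.
Appellate Stay Credit: +414 days → 28 January 2013.
Applicant Delay Offset: −197 days → 15 July 2012.

2012-07-15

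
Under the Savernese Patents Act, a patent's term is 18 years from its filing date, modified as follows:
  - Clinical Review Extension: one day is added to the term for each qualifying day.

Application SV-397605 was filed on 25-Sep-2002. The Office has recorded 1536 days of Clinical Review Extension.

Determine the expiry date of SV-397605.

Base term: filing date + 18 years → 25 September 2020.
Clinical Review Extension: +1536 days → 9 December 2024.

December 9, 2024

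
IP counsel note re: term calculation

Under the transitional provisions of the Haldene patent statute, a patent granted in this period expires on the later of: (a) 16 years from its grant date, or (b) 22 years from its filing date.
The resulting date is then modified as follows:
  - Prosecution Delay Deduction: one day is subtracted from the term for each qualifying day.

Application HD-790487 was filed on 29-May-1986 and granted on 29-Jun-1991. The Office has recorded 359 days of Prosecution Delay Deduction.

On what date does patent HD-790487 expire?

(a) grant + 16 years → 29 June 2007.
(b) filing + 22 years → 29 May 2008.
Later of the two: 29 May 2008.
Prosecution Delay Deduction: −359 days → 5 June 2007.

June 5, 2007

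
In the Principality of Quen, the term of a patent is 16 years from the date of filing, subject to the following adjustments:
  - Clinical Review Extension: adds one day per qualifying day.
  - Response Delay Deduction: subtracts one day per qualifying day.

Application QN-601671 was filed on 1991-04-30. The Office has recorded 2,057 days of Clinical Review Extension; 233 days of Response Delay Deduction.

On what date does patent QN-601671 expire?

Base term: filing date + 16 years → 30 April 2007.
Clinical Review Extension: +2057 days → 16 December 2012.
Response Delay Deduction: −233 days → 27 April 2012.

April 27, 2012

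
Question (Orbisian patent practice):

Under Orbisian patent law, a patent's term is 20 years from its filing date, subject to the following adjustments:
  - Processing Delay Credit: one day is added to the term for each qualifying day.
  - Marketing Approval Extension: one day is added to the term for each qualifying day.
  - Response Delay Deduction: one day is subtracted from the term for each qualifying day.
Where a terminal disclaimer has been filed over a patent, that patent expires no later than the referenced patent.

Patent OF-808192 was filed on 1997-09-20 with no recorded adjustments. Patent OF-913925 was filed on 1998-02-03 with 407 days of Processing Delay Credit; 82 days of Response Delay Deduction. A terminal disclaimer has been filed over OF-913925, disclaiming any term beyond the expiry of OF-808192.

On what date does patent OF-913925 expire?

Natural term of OF-913925:
  Base: filing + 20 years → 3 February 2018.
  Processing Delay Credit: +407 days → 17 March 2019.
  Response Delay Deduction: −82 days → 25 December 2018.
Expiry of referenced patent OF-808192:
  Base: filing + 20 years → 20 September 2017.
Terminal disclaimer: OF-913925 expires on the earlier of 25 December 2018 and 20 September 2017.

September 20, 2017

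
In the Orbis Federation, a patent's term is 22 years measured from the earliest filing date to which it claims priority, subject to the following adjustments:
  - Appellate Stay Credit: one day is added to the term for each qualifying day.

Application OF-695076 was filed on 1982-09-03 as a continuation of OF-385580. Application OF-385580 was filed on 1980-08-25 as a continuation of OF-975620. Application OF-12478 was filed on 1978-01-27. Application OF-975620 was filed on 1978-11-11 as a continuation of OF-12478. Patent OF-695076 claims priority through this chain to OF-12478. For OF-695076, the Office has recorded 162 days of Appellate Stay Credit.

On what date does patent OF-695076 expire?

Earliest priority filing: 27 January 1978.
Base term: 27 January 1978 + 22 years → 27 January 2000.
Appellate Stay Credit: +162 days → 7 July 2000.

2000-07-07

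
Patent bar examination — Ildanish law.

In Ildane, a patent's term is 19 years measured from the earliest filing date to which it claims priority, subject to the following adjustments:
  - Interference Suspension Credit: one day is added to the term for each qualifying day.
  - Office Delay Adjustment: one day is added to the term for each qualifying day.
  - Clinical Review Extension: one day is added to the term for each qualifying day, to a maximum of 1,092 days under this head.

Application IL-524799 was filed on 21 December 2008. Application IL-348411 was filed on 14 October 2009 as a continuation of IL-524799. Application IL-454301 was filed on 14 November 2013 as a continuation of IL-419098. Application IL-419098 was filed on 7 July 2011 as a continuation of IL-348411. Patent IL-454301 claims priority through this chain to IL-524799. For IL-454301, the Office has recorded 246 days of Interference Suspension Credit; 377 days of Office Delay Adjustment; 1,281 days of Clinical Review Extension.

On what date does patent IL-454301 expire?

2032-08-31

Earliest priority filing: 21 December 2008.
Base term: 21 December 2008 + 19 years → 21 December 2027.
Interference Suspension Credit: +246 days → 23 August 2028.
Office Delay Adjustment: +377 days → 4 September 2029.
Clinical Review Extension: 1281 days claimed exceeds the 1092-day cap, so +1092 days → 31 August 2032.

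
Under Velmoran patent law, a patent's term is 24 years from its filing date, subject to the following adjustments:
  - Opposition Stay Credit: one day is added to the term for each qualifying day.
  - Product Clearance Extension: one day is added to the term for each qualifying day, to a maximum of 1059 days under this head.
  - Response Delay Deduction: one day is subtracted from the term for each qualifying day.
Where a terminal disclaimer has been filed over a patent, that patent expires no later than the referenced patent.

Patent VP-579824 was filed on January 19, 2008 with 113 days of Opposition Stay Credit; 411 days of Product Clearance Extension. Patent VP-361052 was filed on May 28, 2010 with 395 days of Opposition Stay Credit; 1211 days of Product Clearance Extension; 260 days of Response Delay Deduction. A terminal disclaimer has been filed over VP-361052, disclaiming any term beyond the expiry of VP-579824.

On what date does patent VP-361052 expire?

Natural term of VP-361052:
  Base: filing + 24 years → 28 May 2034.
  Opposition Stay Credit: +395 days → 27 June 2035.
  Product Clearance Extension: 1211 days claimed exceeds the 1059-day cap, so +1059 days → 21 May 2038.
  Response Delay Deduction: −260 days → 3 September 2037.
Expiry of referenced patent VP-579824:
  Base: filing + 24 years → 19 January 2032.
  Opposition Stay Credit: +113 days → 11 May 2032.
  Product Clearance Extension: 411 days (within the 1059-day cap) → +411 days → 26 June 2033.
Terminal disclaimer: VP-361052 expires on the earlier of 3 September 2037 and 26 June 2033.

2033-06-26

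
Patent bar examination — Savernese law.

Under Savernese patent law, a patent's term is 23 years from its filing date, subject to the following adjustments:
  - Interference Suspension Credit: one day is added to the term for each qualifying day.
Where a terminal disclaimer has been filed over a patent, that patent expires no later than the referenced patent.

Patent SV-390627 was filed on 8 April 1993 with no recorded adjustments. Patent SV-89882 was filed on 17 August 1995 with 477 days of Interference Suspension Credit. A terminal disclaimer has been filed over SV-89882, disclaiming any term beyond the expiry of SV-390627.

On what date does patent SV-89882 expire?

Natural term of SV-89882:
  Base: filing + 23 years → 17 August 2018.
  Interference Suspension Credit: +477 days → 7 December 2019.
Expiry of referenced patent SV-390627:
  Base: filing + 23 years → 8 April 2016.
Terminal disclaimer: SV-89882 expires on the earlier of 7 December 2019 and 8 April 2016.

April 8, 2016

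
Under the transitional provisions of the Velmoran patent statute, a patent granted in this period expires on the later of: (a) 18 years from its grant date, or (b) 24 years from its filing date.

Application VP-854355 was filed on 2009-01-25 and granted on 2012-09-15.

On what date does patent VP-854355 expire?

(a) grant + 18 years → 15 September 2030.
(b) filing + 24 years → 25 January 2033.
Later of the two: 25 January 2033.

2033-01-25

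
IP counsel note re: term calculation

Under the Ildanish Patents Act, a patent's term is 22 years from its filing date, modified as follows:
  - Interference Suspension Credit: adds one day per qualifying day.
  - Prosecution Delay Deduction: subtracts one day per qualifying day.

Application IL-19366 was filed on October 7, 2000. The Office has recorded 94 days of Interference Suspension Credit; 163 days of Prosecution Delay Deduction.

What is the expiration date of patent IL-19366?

Base term: filing date + 22 years → 7 October 2022.
Interference Suspension Credit: +94 days → 9 January 2023.
Prosecution Delay Deduction: −163 days → 30 July 2022.

July 30, 2022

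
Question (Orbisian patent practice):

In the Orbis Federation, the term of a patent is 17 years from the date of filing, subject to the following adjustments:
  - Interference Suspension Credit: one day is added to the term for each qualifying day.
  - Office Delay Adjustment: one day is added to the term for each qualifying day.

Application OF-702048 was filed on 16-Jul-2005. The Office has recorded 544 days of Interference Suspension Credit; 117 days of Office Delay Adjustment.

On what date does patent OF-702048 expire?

Base term: filing date + 17 years → 16 July 2022.
Interference Suspension Credit: +544 days → 11 January 2024.
Office Delay Adjustment: +117 days → 7 May 2024.

May 7, 2024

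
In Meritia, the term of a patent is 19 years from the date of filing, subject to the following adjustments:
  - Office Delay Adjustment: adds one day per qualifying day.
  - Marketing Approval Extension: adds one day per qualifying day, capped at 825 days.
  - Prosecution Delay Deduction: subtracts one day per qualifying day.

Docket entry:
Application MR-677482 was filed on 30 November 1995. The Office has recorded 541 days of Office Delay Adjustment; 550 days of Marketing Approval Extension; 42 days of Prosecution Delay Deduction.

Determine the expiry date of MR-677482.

Base term: filing date + 19 years → 30 November 2014.
Office Delay Adjustment: +541 days → 24 May 2016.
Marketing Approval Extension: 550 days (within the 825-day cap) → +550 days → 25 November 2017.
Prosecution Delay Deduction: −42 days → 14 October 2017.

October 14, 2017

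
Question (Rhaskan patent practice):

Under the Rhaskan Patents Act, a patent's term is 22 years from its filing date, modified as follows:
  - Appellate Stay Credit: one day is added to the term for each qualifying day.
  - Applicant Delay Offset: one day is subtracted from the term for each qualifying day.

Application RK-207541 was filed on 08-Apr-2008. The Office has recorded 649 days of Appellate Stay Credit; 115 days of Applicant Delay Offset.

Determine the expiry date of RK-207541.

September 24, 2031

Base term: filing date + 22 years → 8 April 2030.
Appellate Stay Credit: +649 days → 17 January 2032.
Applicant Delay Offset: −115 days → 24 September 2031.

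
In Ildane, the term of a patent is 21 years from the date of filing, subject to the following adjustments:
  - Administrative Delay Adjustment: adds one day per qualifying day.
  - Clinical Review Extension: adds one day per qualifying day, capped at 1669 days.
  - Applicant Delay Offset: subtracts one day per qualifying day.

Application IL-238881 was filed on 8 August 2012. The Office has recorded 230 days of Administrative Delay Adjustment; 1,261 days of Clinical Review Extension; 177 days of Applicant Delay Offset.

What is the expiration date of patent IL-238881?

Base term: filing date + 21 years → 8 August 2033.
Administrative Delay Adjustment: +230 days → 26 March 2034.
Clinical Review Extension: 1261 days (within the 1669-day cap) → +1261 days → 7 September 2037.
Applicant Delay Offset: −177 days → 14 March 2037.

March 14, 2037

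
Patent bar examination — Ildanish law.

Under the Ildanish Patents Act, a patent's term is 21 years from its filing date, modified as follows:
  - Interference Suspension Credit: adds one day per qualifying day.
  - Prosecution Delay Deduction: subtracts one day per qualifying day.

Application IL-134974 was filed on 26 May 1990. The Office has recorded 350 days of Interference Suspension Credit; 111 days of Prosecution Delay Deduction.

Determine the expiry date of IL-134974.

Base term: filing date + 21 years → 26 May 2011.
Interference Suspension Credit: +350 days → 10 May 2012.
Prosecution Delay Deduction: −111 days → 20 January 2012.

January 20, 2012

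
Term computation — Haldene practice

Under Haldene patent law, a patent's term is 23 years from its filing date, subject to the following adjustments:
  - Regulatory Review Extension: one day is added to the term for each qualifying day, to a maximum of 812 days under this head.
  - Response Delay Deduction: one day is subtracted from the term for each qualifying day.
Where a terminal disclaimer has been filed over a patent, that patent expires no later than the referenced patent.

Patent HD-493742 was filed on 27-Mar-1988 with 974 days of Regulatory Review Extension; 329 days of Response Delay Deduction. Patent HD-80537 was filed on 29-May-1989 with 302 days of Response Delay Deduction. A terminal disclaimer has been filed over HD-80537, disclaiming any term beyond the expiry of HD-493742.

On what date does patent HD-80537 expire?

August 1, 2011

Natural term of HD-80537:
  Base: filing + 23 years → 29 May 2012.
  Response Delay Deduction: −302 days → 1 August 2011.
Expiry of referenced patent HD-493742:
  Base: filing + 23 years → 27 March 2011.
  Regulatory Review Extension: 974 days claimed exceeds the 812-day cap, so +812 days → 16 June 2013.
  Response Delay Deduction: −329 days → 22 July 2012.
Terminal disclaimer: HD-80537 expires on the earlier of 1 August 2011 and 22 July 2012.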